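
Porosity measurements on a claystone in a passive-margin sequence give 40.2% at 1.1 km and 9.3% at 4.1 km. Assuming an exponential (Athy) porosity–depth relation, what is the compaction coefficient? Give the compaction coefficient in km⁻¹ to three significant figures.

0.488 km⁻¹

Athy: φ(z) = φ₀ e^(−cz) ⇒ φ₁/φ₂ = e^{c(z₂−z₁)} ⇒ c = ln(φ₁/φ₂)/(z₂−z₁)
c = ln(0.402/0.093) / (4.1 − 1.1) = ln(4.323) / 3 = 1.4639 / 3 = 0.488 km⁻¹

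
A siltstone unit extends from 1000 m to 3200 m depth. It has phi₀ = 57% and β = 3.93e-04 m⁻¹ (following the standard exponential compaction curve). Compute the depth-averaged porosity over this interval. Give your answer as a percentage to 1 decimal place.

Working in km (1 km = 1000 m; β in km⁻¹ = β in m⁻¹ × 1000):
⟨phi⟩ = (1/(d₂−d₁)) ∫ phi₀ e^(−βd) dd = phi₀·(e^(−β·d₁) − e^(−β·d₂)) / (β·(d₂−d₁))
e^(−0.393×1) = 0.6750; e^(−0.393×3.2) = 0.2843
⟨phi⟩ = 0.57 × (0.6750 − 0.2843) / (0.393 × 2.2) = 0.57 × 0.4519 = 0.2576

25.8%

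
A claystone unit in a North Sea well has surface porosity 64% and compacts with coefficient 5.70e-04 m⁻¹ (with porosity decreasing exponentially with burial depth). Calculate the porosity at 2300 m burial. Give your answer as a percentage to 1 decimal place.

17.3%

Working in km (1 km = 1000 m; k in km⁻¹ = k in m⁻¹ × 1000):
phi = phi₀·exp(−k·z) = 0.64 × exp(−0.57 × 2.3) = 0.64 × exp(−1.311)
  = 0.64 × 0.2696 = 0.1725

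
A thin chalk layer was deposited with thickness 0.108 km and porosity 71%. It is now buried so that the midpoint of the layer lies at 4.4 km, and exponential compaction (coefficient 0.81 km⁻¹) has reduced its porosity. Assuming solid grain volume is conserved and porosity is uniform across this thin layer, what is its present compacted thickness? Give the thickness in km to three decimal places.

Porosity at 4.4 km: phi = 0.71·exp(−0.81×4.4) = 0.0201
Solid-volume conservation: h(1−phi) = h₀(1−phi₀) ⇒ h = h₀·(1−phi₀)/(1−phi)
h = 0.108 × (1 − 0.71)/(1 − 0.0201) = 0.108 × 0.2960 = 0.0320 km

0.032 km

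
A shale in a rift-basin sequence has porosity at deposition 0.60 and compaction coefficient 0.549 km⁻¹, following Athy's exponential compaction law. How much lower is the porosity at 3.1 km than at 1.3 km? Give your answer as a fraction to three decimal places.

n(1.3) = 0.6·e^(−0.549×1.3) = 0.2939
n(3.1) = 0.6·e^(−0.549×3.1) = 0.1094
Δn = 0.2939 − 0.1094 = 0.1845

0.184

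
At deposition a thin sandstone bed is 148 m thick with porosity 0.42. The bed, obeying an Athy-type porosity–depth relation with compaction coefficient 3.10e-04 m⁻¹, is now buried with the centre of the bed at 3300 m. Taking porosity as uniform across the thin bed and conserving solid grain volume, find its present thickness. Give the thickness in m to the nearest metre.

101 m

Working in km (1 km = 1000 m; c in km⁻¹ = c in m⁻¹ × 1000):
Porosity at 3.3 km: n = 0.42·exp(−0.31×3.3) = 0.1510
Solid-volume conservation: h(1−n) = h₀(1−n₀) ⇒ h = h₀·(1−n₀)/(1−n)
h = 0.148 × (1 − 0.42)/(1 − 0.1510) = 0.148 × 0.6832 = 0.1011 km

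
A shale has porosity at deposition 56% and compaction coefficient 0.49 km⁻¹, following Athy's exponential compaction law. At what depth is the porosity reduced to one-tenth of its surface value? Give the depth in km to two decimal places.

4.70 km

n/n₀ = 1/10 ⇒ exp(−k·Z) = 1/10 ⇒ Z = ln(10) / k
Z = 2.3026 / 0.49 = 4.699 km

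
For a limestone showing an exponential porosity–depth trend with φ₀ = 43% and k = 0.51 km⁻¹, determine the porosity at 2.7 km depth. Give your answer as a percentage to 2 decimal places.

φ = φ₀·exp(−k·Z) = 0.43 × exp(−0.51 × 2.7) = 0.43 × exp(−1.377)
  = 0.43 × 0.2523 = 0.1085

10.85%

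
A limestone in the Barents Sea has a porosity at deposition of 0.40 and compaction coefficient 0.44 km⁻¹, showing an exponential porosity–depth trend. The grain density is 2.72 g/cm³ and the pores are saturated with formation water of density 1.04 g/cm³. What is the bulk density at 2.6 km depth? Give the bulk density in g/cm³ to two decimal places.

Porosity at depth: φ = 0.4·exp(−0.44×2.6) = 0.4×0.3185 = 0.1274
Bulk density: ρ_b = (1−φ)ρ_g + φ·ρ_f = 0.8726×2.72 + 0.1274×1.04
       = 2.373 + 0.133 = 2.506 g/cm³

2.51 g/cm³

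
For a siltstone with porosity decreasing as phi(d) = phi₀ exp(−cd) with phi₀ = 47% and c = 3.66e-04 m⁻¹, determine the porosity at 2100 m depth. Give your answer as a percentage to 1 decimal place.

Working in km (1 km = 1000 m; c in km⁻¹ = c in m⁻¹ × 1000):
phi = phi₀·exp(−c·d) = 0.47 × exp(−0.366 × 2.1) = 0.47 × exp(−0.7686)
  = 0.47 × 0.4637 = 0.2179

21.8%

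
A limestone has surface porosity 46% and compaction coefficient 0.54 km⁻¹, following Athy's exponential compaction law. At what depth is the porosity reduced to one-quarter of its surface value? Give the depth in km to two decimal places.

phi/phi₀ = 1/4 ⇒ exp(−β·z) = 1/4 ⇒ z = ln(4) / β
z = 1.3863 / 0.54 = 2.567 km

2.57 km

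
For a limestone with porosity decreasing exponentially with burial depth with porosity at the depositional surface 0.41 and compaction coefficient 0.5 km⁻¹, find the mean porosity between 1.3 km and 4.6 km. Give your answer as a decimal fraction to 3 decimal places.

0.105

⟨phi⟩ = (1/(z₂−z₁)) ∫ phi₀ e^(−kz) dz = phi₀·(e^(−k·z₁) − e^(−k·z₂)) / (k·(z₂−z₁))
e^(−0.5×1.3) = 0.5220; e^(−0.5×4.6) = 0.1003
⟨phi⟩ = 0.41 × (0.5220 − 0.1003) / (0.5 × 3.3) = 0.41 × 0.2556 = 0.1048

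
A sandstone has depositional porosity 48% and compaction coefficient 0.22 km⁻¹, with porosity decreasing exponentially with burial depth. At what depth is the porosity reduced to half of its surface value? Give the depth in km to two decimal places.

phi/phi₀ = 1/2 ⇒ exp(−c·Z) = 1/2 ⇒ Z = ln(2) / c
Z = 0.6931 / 0.22 = 3.151 km

3.15 km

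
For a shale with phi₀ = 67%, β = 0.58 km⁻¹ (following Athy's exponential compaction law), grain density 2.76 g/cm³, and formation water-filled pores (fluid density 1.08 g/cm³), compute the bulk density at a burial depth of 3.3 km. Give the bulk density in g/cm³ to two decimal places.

2.59 g/cm³

Porosity at depth: phi = 0.67·exp(−0.58×3.3) = 0.67×0.1475 = 0.0988
Bulk density: ρ_b = (1−phi)ρ_g + phi·ρ_f = 0.9012×2.76 + 0.0988×1.08
       = 2.487 + 0.107 = 2.594 g/cm³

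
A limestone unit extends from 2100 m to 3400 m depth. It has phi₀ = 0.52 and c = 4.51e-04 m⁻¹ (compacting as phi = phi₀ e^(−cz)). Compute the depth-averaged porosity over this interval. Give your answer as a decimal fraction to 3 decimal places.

0.153

Working in km (1 km = 1000 m; c in km⁻¹ = c in m⁻¹ × 1000):
⟨phi⟩ = (1/(z₂−z₁)) ∫ phi₀ e^(−cz) dz = phi₀·(e^(−c·z₁) − e^(−c·z₂)) / (c·(z₂−z₁))
e^(−0.451×2.1) = 0.3879; e^(−0.451×3.4) = 0.2158
⟨phi⟩ = 0.52 × (0.3879 − 0.2158) / (0.451 × 1.3) = 0.52 × 0.2935 = 0.1526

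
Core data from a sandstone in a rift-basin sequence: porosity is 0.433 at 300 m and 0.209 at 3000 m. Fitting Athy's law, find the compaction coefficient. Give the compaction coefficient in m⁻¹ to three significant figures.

Working in km (1 km = 1000 m; k in km⁻¹ = k in m⁻¹ × 1000):
Athy: phi(d) = phi₀ e^(−kd) ⇒ phi₁/phi₂ = e^{k(d₂−d₁)} ⇒ k = ln(phi₁/phi₂)/(d₂−d₁)
k = ln(0.433/0.209) / (3 − 0.3) = ln(2.072) / 2.7 = 0.7284 / 2.7 = 0.2698 km⁻¹

0.000270 m⁻¹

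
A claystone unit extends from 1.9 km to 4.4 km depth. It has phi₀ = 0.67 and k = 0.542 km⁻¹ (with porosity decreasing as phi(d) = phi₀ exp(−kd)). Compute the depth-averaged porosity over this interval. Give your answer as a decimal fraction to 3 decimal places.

0.131

⟨phi⟩ = (1/(d₂−d₁)) ∫ phi₀ e^(−kd) dd = phi₀·(e^(−k·d₁) − e^(−k·d₂)) / (k·(d₂−d₁))
e^(−0.542×1.9) = 0.3571; e^(−0.542×4.4) = 0.0921
⟨phi⟩ = 0.67 × (0.3571 − 0.0921) / (0.542 × 2.5) = 0.67 × 0.1956 = 0.1310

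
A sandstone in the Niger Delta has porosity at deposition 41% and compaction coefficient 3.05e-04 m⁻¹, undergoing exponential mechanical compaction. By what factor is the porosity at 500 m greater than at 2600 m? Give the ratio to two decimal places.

Working in km (1 km = 1000 m; k in km⁻¹ = k in m⁻¹ × 1000):
phi(z₁)/phi(z₂) = e^(−k·z₁)/e^(−k·z₂) = e^{k(z₂−z₁)}
= exp(0.305 × 2.1) = exp(0.6405) = 1.8974

1.90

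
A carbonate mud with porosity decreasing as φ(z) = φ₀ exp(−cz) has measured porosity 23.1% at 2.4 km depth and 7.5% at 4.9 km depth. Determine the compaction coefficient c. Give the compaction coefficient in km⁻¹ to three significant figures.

Athy: φ(z) = φ₀ e^(−cz) ⇒ φ₁/φ₂ = e^{c(z₂−z₁)} ⇒ c = ln(φ₁/φ₂)/(z₂−z₁)
c = ln(0.231/0.075) / (4.9 − 2.4) = ln(3.08) / 2.5 = 1.1249 / 2.5 = 0.45 km⁻¹

0.450 km⁻¹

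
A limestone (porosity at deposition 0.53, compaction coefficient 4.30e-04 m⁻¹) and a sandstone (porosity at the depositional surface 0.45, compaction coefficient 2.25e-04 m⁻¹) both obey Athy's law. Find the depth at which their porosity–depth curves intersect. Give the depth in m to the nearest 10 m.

Working in km (1 km = 1000 m; k in km⁻¹ = k in m⁻¹ × 1000):
Set φ₀ₐ e^(−kₐd) = φ₀ᵦ e^(−kᵦd) ⇒ ln(φ₀ₐ/φ₀ᵦ) = (kₐ − kᵦ)·d
d = ln(0.53/0.45) / (0.43 − 0.225) = 0.1636 / 0.205 = 0.798 km

800 m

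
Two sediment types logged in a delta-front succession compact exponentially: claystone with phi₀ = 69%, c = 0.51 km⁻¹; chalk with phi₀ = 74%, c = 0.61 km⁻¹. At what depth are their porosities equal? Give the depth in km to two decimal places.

0.70 km

Set phi₀ₐ e^(−cₐZ) = phi₀ᵦ e^(−cᵦZ) ⇒ ln(phi₀ₐ/phi₀ᵦ) = (cₐ − cᵦ)·Z
Z = ln(0.69/0.74) / (0.51 − 0.61) = -0.0700 / -0.1 = 0.700 km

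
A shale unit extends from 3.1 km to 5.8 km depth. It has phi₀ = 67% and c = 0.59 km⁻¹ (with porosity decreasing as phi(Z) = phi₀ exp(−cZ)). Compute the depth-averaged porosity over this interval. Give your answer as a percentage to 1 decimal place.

⟨phi⟩ = (1/(Z₂−Z₁)) ∫ phi₀ e^(−cZ) dZ = phi₀·(e^(−c·Z₁) − e^(−c·Z₂)) / (c·(Z₂−Z₁))
e^(−0.59×3.1) = 0.1606; e^(−0.59×5.8) = 0.0326
⟨phi⟩ = 0.67 × (0.1606 − 0.0326) / (0.59 × 2.7) = 0.67 × 0.0803 = 0.0538

5.4%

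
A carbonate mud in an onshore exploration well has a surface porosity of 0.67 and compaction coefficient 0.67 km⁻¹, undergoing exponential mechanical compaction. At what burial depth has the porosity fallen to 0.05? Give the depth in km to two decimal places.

3.87 km

Invert Athy's law: d = ln(φ₀/φ) / c
d = ln(0.67/0.05) / 0.67 = ln(13.4) / 0.67 = 2.5953 / 0.67 = 3.874 km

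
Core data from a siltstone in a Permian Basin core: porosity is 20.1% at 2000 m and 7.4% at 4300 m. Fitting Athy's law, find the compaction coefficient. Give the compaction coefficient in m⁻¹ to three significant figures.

0.000434 m⁻¹

Working in km (1 km = 1000 m; k in km⁻¹ = k in m⁻¹ × 1000):
Athy: n(Z) = n₀ e^(−kZ) ⇒ n₁/n₂ = e^{k(Z₂−Z₁)} ⇒ k = ln(n₁/n₂)/(Z₂−Z₁)
k = ln(0.201/0.074) / (4.3 − 2) = ln(2.716) / 2.3 = 0.9992 / 2.3 = 0.4345 km⁻¹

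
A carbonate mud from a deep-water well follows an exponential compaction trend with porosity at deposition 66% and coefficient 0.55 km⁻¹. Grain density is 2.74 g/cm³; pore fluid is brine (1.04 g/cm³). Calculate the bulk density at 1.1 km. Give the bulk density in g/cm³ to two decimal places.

2.13 g/cm³

Porosity at depth: phi = 0.66·exp(−0.55×1.1) = 0.66×0.5461 = 0.3604
Bulk density: ρ_b = (1−phi)ρ_g + phi·ρ_f = 0.6396×2.74 + 0.3604×1.04
       = 1.752 + 0.375 = 2.127 g/cm³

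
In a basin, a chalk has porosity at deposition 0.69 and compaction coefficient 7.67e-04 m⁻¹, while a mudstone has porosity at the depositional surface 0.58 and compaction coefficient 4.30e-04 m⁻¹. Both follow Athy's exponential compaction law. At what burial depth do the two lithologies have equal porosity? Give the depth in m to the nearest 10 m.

Working in km (1 km = 1000 m; k in km⁻¹ = k in m⁻¹ × 1000):
Set φ₀ₐ e^(−kₐz) = φ₀ᵦ e^(−kᵦz) ⇒ ln(φ₀ₐ/φ₀ᵦ) = (kₐ − kᵦ)·z
z = ln(0.69/0.58) / (0.767 − 0.43) = 0.1737 / 0.337 = 0.515 km

520 m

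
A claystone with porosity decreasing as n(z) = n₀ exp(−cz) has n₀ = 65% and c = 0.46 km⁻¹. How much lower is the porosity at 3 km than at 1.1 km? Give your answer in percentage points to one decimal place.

n(1.1) = 0.65·e^(−0.46×1.1) = 0.3919
n(3) = 0.65·e^(−0.46×3) = 0.1635
Δn = 0.3919 − 0.1635 = 0.2284

22.8 percentage points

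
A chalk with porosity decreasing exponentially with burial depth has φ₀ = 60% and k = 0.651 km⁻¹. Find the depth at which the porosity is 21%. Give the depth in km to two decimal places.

Invert Athy's law: d = ln(φ₀/φ) / k
d = ln(0.6/0.21) / 0.651 = ln(2.857) / 0.651 = 1.0498 / 0.651 = 1.613 km

1.61 km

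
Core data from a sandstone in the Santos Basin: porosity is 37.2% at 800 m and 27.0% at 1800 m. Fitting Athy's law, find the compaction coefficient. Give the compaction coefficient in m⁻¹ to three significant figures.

0.000320 m⁻¹

Working in km (1 km = 1000 m; k in km⁻¹ = k in m⁻¹ × 1000):
Athy: φ(Z) = φ₀ e^(−kZ) ⇒ φ₁/φ₂ = e^{k(Z₂−Z₁)} ⇒ k = ln(φ₁/φ₂)/(Z₂−Z₁)
k = ln(0.372/0.27) / (1.8 − 0.8) = ln(1.378) / 1 = 0.3205 / 1 = 0.3205 km⁻¹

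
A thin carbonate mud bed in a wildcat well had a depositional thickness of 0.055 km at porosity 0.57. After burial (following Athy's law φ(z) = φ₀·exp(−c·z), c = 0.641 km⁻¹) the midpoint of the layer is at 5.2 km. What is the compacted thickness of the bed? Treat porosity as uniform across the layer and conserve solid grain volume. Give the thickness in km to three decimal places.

Porosity at 5.2 km: φ = 0.57·exp(−0.641×5.2) = 0.0203
Solid-volume conservation: h(1−φ) = h₀(1−φ₀) ⇒ h = h₀·(1−φ₀)/(1−φ)
h = 0.055 × (1 − 0.57)/(1 − 0.0203) = 0.055 × 0.4389 = 0.0241 km

0.024 km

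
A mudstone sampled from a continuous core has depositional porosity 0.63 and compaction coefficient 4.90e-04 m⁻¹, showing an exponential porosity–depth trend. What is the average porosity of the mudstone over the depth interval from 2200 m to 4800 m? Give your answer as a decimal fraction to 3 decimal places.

0.121

Working in km (1 km = 1000 m; β in km⁻¹ = β in m⁻¹ × 1000):
⟨phi⟩ = (1/(Z₂−Z₁)) ∫ phi₀ e^(−βZ) dZ = phi₀·(e^(−β·Z₁) − e^(−β·Z₂)) / (β·(Z₂−Z₁))
e^(−0.49×2.2) = 0.3403; e^(−0.49×4.8) = 0.0952
⟨phi⟩ = 0.63 × (0.3403 − 0.0952) / (0.49 × 2.6) = 0.63 × 0.1924 = 0.1212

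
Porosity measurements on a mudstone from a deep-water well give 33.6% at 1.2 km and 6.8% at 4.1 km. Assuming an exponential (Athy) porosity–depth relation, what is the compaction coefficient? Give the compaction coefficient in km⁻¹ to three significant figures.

0.551 km⁻¹

Athy: phi(z) = phi₀ e^(−βz) ⇒ phi₁/phi₂ = e^{β(z₂−z₁)} ⇒ β = ln(phi₁/phi₂)/(z₂−z₁)
β = ln(0.336/0.068) / (4.1 − 1.2) = ln(4.941) / 2.9 = 1.5976 / 2.9 = 0.5509 km⁻¹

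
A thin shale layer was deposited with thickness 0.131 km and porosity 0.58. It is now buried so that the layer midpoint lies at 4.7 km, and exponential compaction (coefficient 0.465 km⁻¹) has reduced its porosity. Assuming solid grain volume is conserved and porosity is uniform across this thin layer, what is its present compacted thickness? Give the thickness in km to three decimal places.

0.059 km

Porosity at 4.7 km: phi = 0.58·exp(−0.465×4.7) = 0.0652
Solid-volume conservation: h(1−phi) = h₀(1−phi₀) ⇒ h = h₀·(1−phi₀)/(1−phi)
h = 0.131 × (1 − 0.58)/(1 − 0.0652) = 0.131 × 0.4493 = 0.0589 km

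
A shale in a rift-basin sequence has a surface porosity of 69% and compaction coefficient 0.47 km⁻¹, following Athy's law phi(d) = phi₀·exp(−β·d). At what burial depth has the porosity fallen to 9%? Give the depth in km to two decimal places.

4.33 km

Invert Athy's law: d = ln(phi₀/phi) / β
d = ln(0.69/0.09) / 0.47 = ln(7.667) / 0.47 = 2.0369 / 0.47 = 4.334 km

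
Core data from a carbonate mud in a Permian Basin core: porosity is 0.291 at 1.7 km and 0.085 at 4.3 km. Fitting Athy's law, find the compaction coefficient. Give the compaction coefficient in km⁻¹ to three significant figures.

0.473 km⁻¹

Athy: φ(d) = φ₀ e^(−cd) ⇒ φ₁/φ₂ = e^{c(d₂−d₁)} ⇒ c = ln(φ₁/φ₂)/(d₂−d₁)
c = ln(0.291/0.085) / (4.3 − 1.7) = ln(3.424) / 2.6 = 1.2307 / 2.6 = 0.4733 km⁻¹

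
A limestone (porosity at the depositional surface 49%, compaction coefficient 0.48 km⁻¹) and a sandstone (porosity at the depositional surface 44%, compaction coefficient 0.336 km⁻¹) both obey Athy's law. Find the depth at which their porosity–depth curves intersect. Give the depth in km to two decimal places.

Set φ₀ₐ e^(−cₐz) = φ₀ᵦ e^(−cᵦz) ⇒ ln(φ₀ₐ/φ₀ᵦ) = (cₐ − cᵦ)·z
z = ln(0.49/0.44) / (0.48 − 0.336) = 0.1076 / 0.144 = 0.747 km

0.75 km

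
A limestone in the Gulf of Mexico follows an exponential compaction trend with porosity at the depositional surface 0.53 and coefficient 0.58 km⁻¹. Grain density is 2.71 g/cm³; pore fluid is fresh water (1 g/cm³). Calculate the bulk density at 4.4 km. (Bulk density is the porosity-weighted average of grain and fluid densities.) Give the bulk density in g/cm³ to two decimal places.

Porosity at depth: φ = 0.53·exp(−0.58×4.4) = 0.53×0.0779 = 0.0413
Bulk density: ρ_b = (1−φ)ρ_g + φ·ρ_f = 0.9587×2.71 + 0.0413×1
       = 2.598 + 0.041 = 2.639 g/cm³

2.64 g/cm³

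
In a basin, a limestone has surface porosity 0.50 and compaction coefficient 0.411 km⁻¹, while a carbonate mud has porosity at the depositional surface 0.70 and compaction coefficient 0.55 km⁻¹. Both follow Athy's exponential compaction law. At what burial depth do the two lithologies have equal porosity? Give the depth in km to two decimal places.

2.42 km

Set n₀ₐ e^(−βₐz) = n₀ᵦ e^(−βᵦz) ⇒ ln(n₀ₐ/n₀ᵦ) = (βₐ − βᵦ)·z
z = ln(0.5/0.7) / (0.411 − 0.55) = -0.3365 / -0.139 = 2.421 km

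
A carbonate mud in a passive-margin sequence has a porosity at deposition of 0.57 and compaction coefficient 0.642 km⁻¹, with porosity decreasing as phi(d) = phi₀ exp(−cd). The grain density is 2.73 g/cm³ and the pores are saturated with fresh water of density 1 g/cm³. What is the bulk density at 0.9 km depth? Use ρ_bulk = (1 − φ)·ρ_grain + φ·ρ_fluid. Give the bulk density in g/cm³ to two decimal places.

Porosity at depth: phi = 0.57·exp(−0.642×0.9) = 0.57×0.5611 = 0.3198
Bulk density: ρ_b = (1−phi)ρ_g + phi·ρ_f = 0.6802×2.73 + 0.3198×1
       = 1.857 + 0.320 = 2.177 g/cm³

2.18 g/cm³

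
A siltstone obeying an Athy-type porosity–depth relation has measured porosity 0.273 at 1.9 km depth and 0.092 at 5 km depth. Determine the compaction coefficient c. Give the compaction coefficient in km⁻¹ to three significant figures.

Athy: φ(Z) = φ₀ e^(−cZ) ⇒ φ₁/φ₂ = e^{c(Z₂−Z₁)} ⇒ c = ln(φ₁/φ₂)/(Z₂−Z₁)
c = ln(0.273/0.092) / (5 − 1.9) = ln(2.967) / 3.1 = 1.0877 / 3.1 = 0.3509 km⁻¹

0.351 km⁻¹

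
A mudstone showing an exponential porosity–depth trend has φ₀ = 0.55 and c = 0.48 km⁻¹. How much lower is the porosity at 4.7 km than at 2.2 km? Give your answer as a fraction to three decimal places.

φ(2.2) = 0.55·e^(−0.48×2.2) = 0.1913
φ(4.7) = 0.55·e^(−0.48×4.7) = 0.0576
Δφ = 0.1913 − 0.0576 = 0.1337

0.134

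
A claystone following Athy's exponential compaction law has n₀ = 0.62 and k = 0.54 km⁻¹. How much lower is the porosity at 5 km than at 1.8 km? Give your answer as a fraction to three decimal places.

0.193

n(1.8) = 0.62·e^(−0.54×1.8) = 0.2346
n(5) = 0.62·e^(−0.54×5) = 0.0417
Δn = 0.2346 − 0.0417 = 0.1929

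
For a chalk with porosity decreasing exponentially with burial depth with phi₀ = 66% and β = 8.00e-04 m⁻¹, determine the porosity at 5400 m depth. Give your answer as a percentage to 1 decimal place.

0.9%

Working in km (1 km = 1000 m; β in km⁻¹ = β in m⁻¹ × 1000):
phi = phi₀·exp(−β·Z) = 0.66 × exp(−0.8 × 5.4) = 0.66 × exp(−4.32)
  = 0.66 × 0.0133 = 0.0088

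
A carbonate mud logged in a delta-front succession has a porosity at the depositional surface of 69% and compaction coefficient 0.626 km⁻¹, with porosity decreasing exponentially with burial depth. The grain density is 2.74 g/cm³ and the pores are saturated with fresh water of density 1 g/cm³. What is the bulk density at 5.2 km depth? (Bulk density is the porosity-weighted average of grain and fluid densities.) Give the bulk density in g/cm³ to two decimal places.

2.69 g/cm³

Porosity at depth: n = 0.69·exp(−0.626×5.2) = 0.69×0.0386 = 0.0266
Bulk density: ρ_b = (1−n)ρ_g + n·ρ_f = 0.9734×2.74 + 0.0266×1
       = 2.667 + 0.027 = 2.694 g/cm³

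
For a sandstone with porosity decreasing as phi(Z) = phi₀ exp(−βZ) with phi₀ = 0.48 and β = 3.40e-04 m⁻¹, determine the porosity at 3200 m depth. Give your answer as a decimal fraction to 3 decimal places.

Working in km (1 km = 1000 m; β in km⁻¹ = β in m⁻¹ × 1000):
phi = phi₀·exp(−β·Z) = 0.48 × exp(−0.34 × 3.2) = 0.48 × exp(−1.088)
  = 0.48 × 0.3369 = 0.1617

0.162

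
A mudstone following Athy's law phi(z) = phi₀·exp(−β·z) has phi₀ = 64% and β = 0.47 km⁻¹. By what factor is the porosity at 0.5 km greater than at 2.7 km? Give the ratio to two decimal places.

phi(z₁)/phi(z₂) = e^(−β·z₁)/e^(−β·z₂) = e^{β(z₂−z₁)}
= exp(0.47 × 2.2) = exp(1.034) = 2.8123

2.81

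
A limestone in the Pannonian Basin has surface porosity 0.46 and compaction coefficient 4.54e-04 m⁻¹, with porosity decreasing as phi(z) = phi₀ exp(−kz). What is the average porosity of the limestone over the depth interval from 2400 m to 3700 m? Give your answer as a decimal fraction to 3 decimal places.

Working in km (1 km = 1000 m; k in km⁻¹ = k in m⁻¹ × 1000):
⟨phi⟩ = (1/(z₂−z₁)) ∫ phi₀ e^(−kz) dz = phi₀·(e^(−k·z₁) − e^(−k·z₂)) / (k·(z₂−z₁))
e^(−0.454×2.4) = 0.3364; e^(−0.454×3.7) = 0.1864
⟨phi⟩ = 0.46 × (0.3364 − 0.1864) / (0.454 × 1.3) = 0.46 × 0.2540 = 0.1169

0.117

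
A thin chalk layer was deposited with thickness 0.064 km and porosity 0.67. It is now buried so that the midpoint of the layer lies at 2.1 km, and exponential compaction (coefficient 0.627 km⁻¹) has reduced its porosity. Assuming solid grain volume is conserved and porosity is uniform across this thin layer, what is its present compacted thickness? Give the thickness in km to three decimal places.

0.026 km

Porosity at 2.1 km: phi = 0.67·exp(−0.627×2.1) = 0.1796
Solid-volume conservation: h(1−phi) = h₀(1−phi₀) ⇒ h = h₀·(1−phi₀)/(1−phi)
h = 0.064 × (1 − 0.67)/(1 − 0.1796) = 0.064 × 0.4022 = 0.0257 km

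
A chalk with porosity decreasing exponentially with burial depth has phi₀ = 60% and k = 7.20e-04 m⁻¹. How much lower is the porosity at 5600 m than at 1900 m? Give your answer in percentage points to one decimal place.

Working in km (1 km = 1000 m; k in km⁻¹ = k in m⁻¹ × 1000):
phi(1.9) = 0.6·e^(−0.72×1.9) = 0.1528
phi(5.6) = 0.6·e^(−0.72×5.6) = 0.0106
Δphi = 0.1528 − 0.0106 = 0.1421

14.2 percentage points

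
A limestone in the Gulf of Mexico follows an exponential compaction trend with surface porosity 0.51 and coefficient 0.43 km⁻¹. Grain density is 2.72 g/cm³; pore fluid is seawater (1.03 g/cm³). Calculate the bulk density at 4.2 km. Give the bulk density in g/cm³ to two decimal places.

Porosity at depth: n = 0.51·exp(−0.43×4.2) = 0.51×0.1643 = 0.0838
Bulk density: ρ_b = (1−n)ρ_g + n·ρ_f = 0.9162×2.72 + 0.0838×1.03
       = 2.492 + 0.086 = 2.578 g/cm³

2.58 g/cm³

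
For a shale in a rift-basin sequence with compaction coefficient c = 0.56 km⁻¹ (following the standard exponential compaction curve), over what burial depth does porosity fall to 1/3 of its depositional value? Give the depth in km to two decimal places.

1.96 km

phi/phi₀ = 1/3 ⇒ exp(−c·z) = 1/3 ⇒ z = ln(3) / c
z = 1.0986 / 0.56 = 1.962 km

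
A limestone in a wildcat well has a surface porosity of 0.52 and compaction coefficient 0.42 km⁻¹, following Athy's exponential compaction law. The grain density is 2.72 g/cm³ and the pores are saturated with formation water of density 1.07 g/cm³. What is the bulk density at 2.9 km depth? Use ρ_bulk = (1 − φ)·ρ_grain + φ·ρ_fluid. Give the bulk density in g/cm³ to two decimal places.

2.47 g/cm³

Porosity at depth: n = 0.52·exp(−0.42×2.9) = 0.52×0.2958 = 0.1538
Bulk density: ρ_b = (1−n)ρ_g + n·ρ_f = 0.8462×2.72 + 0.1538×1.07
       = 2.302 + 0.165 = 2.466 g/cm³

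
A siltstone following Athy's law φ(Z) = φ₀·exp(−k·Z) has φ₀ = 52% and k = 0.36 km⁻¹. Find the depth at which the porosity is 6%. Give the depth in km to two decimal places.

Invert Athy's law: Z = ln(φ₀/φ) / k
Z = ln(0.52/0.06) / 0.36 = ln(8.667) / 0.36 = 2.1595 / 0.36 = 5.999 km

6.00 km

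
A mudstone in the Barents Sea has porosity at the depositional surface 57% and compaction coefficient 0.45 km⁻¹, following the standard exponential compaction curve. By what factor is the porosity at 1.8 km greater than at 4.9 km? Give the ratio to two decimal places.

n(d₁)/n(d₂) = e^(−c·d₁)/e^(−c·d₂) = e^{c(d₂−d₁)}
= exp(0.45 × 3.1) = exp(1.395) = 4.0350

4.03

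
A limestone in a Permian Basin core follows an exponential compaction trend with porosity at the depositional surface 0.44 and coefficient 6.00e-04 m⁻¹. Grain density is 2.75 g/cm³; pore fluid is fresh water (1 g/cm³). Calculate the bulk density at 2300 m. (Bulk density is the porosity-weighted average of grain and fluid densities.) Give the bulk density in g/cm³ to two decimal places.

Working in km (1 km = 1000 m; k in km⁻¹ = k in m⁻¹ × 1000):
Porosity at depth: φ = 0.44·exp(−0.6×2.3) = 0.44×0.2516 = 0.1107
Bulk density: ρ_b = (1−φ)ρ_g + φ·ρ_f = 0.8893×2.75 + 0.1107×1
       = 2.446 + 0.111 = 2.556 g/cm³

2.56 g/cm³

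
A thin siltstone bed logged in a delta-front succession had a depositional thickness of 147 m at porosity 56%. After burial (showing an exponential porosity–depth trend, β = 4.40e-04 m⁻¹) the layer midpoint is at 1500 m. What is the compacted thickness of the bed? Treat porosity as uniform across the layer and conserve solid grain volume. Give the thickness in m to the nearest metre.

91 m

Working in km (1 km = 1000 m; β in km⁻¹ = β in m⁻¹ × 1000):
Porosity at 1.5 km: phi = 0.56·exp(−0.44×1.5) = 0.2894
Solid-volume conservation: h(1−phi) = h₀(1−phi₀) ⇒ h = h₀·(1−phi₀)/(1−phi)
h = 0.147 × (1 − 0.56)/(1 − 0.2894) = 0.147 × 0.6192 = 0.0910 km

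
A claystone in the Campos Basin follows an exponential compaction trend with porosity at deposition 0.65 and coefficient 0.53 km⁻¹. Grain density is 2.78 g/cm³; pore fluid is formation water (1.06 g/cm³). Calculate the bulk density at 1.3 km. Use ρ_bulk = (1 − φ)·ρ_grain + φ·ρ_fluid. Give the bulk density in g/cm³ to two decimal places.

2.22 g/cm³

Porosity at depth: phi = 0.65·exp(−0.53×1.3) = 0.65×0.5021 = 0.3264
Bulk density: ρ_b = (1−phi)ρ_g + phi·ρ_f = 0.6736×2.78 + 0.3264×1.06
       = 1.873 + 0.346 = 2.219 g/cm³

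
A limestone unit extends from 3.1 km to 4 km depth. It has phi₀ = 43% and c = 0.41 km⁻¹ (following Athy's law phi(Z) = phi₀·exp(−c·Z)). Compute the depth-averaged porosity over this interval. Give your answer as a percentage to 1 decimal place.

10.1%

⟨phi⟩ = (1/(Z₂−Z₁)) ∫ phi₀ e^(−cZ) dZ = phi₀·(e^(−c·Z₁) − e^(−c·Z₂)) / (c·(Z₂−Z₁))
e^(−0.41×3.1) = 0.2806; e^(−0.41×4) = 0.1940
⟨phi⟩ = 0.43 × (0.2806 − 0.1940) / (0.41 × 0.9) = 0.43 × 0.2346 = 0.1009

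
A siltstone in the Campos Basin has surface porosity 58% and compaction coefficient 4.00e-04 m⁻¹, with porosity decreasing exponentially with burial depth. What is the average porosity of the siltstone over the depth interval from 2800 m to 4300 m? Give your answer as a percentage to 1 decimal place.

Working in km (1 km = 1000 m; β in km⁻¹ = β in m⁻¹ × 1000):
⟨φ⟩ = (1/(Z₂−Z₁)) ∫ φ₀ e^(−βZ) dZ = φ₀·(e^(−β·Z₁) − e^(−β·Z₂)) / (β·(Z₂−Z₁))
e^(−0.4×2.8) = 0.3263; e^(−0.4×4.3) = 0.1791
⟨φ⟩ = 0.58 × (0.3263 − 0.1791) / (0.4 × 1.5) = 0.58 × 0.2454 = 0.1423

14.2%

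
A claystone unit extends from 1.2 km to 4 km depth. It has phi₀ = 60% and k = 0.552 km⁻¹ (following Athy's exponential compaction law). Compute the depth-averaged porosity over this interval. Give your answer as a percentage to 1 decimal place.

⟨phi⟩ = (1/(z₂−z₁)) ∫ phi₀ e^(−kz) dz = phi₀·(e^(−k·z₁) − e^(−k·z₂)) / (k·(z₂−z₁))
e^(−0.552×1.2) = 0.5156; e^(−0.552×4) = 0.1099
⟨phi⟩ = 0.6 × (0.5156 − 0.1099) / (0.552 × 2.8) = 0.6 × 0.2625 = 0.1575

15.7%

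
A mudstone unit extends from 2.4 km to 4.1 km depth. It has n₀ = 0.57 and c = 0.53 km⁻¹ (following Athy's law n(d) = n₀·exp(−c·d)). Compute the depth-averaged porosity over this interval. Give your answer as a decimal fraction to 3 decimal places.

0.105

⟨n⟩ = (1/(d₂−d₁)) ∫ n₀ e^(−cd) dd = n₀·(e^(−c·d₁) − e^(−c·d₂)) / (c·(d₂−d₁))
e^(−0.53×2.4) = 0.2803; e^(−0.53×4.1) = 0.1138
⟨n⟩ = 0.57 × (0.2803 − 0.1138) / (0.53 × 1.7) = 0.57 × 0.1847 = 0.1053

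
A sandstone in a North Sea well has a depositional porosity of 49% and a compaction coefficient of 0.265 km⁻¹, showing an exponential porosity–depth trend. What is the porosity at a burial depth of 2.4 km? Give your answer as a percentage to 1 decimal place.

25.9%

φ = φ₀·exp(−k·z) = 0.49 × exp(−0.265 × 2.4) = 0.49 × exp(−0.636)
  = 0.49 × 0.5294 = 0.2594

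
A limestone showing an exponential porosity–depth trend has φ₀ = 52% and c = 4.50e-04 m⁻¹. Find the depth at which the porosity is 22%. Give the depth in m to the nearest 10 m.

Working in km (1 km = 1000 m; c in km⁻¹ = c in m⁻¹ × 1000):
Invert Athy's law: z = ln(φ₀/φ) / c
z = ln(0.52/0.22) / 0.45 = ln(2.364) / 0.45 = 0.8602 / 0.45 = 1.912 km

1910 m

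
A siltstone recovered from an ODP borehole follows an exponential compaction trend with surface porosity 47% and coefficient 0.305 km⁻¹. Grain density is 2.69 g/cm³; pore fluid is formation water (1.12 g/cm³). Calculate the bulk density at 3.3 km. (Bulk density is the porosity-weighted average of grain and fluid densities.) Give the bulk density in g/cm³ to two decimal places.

Porosity at depth: φ = 0.47·exp(−0.305×3.3) = 0.47×0.3655 = 0.1718
Bulk density: ρ_b = (1−φ)ρ_g + φ·ρ_f = 0.8282×2.69 + 0.1718×1.12
       = 2.228 + 0.192 = 2.420 g/cm³

2.42 g/cm³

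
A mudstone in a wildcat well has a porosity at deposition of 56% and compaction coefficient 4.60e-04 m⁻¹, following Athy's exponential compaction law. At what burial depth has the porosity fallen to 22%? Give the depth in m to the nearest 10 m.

2030 m

Working in km (1 km = 1000 m; k in km⁻¹ = k in m⁻¹ × 1000):
Invert Athy's law: z = ln(phi₀/phi) / k
z = ln(0.56/0.22) / 0.46 = ln(2.545) / 0.46 = 0.9343 / 0.46 = 2.031 km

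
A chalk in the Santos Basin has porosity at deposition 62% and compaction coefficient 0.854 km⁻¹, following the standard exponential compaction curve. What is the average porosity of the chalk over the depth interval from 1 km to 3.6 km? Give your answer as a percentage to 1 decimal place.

10.6%

⟨φ⟩ = (1/(z₂−z₁)) ∫ φ₀ e^(−cz) dz = φ₀·(e^(−c·z₁) − e^(−c·z₂)) / (c·(z₂−z₁))
e^(−0.854×1) = 0.4257; e^(−0.854×3.6) = 0.0462
⟨φ⟩ = 0.62 × (0.4257 − 0.0462) / (0.854 × 2.6) = 0.62 × 0.1709 = 0.1060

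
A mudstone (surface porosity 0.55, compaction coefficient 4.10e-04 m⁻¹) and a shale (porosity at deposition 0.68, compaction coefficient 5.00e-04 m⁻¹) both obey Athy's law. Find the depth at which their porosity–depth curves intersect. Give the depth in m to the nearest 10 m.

Working in km (1 km = 1000 m; c in km⁻¹ = c in m⁻¹ × 1000):
Set phi₀ₐ e^(−cₐd) = phi₀ᵦ e^(−cᵦd) ⇒ ln(phi₀ₐ/phi₀ᵦ) = (cₐ − cᵦ)·d
d = ln(0.55/0.68) / (0.41 − 0.5) = -0.2122 / -0.09 = 2.357 km

2360 m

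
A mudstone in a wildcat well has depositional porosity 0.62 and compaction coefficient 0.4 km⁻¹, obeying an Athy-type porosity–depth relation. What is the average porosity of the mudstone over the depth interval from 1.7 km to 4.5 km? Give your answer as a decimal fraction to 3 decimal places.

⟨n⟩ = (1/(Z₂−Z₁)) ∫ n₀ e^(−cZ) dZ = n₀·(e^(−c·Z₁) − e^(−c·Z₂)) / (c·(Z₂−Z₁))
e^(−0.4×1.7) = 0.5066; e^(−0.4×4.5) = 0.1653
⟨n⟩ = 0.62 × (0.5066 − 0.1653) / (0.4 × 2.8) = 0.62 × 0.3047 = 0.1889

0.189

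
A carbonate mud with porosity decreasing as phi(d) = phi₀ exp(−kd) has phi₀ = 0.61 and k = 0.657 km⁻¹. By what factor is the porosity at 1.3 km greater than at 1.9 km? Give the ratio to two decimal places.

phi(d₁)/phi(d₂) = e^(−k·d₁)/e^(−k·d₂) = e^{k(d₂−d₁)}
= exp(0.657 × 0.6) = exp(0.3942) = 1.4832

1.48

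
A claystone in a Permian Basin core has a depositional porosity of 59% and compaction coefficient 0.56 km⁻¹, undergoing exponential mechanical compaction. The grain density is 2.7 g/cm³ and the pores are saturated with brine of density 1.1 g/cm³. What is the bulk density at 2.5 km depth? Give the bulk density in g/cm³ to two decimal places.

2.47 g/cm³

Porosity at depth: n = 0.59·exp(−0.56×2.5) = 0.59×0.2466 = 0.1455
Bulk density: ρ_b = (1−n)ρ_g + n·ρ_f = 0.8545×2.7 + 0.1455×1.1
       = 2.307 + 0.160 = 2.467 g/cm³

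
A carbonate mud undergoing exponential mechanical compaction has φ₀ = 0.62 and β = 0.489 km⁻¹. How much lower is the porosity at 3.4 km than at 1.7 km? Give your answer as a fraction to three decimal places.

φ(1.7) = 0.62·e^(−0.489×1.7) = 0.2700
φ(3.4) = 0.62·e^(−0.489×3.4) = 0.1176
Δφ = 0.2700 − 0.1176 = 0.1524

0.152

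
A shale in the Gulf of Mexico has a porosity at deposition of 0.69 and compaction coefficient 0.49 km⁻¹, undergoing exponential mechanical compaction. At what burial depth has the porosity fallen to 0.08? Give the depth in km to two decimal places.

4.40 km

Invert Athy's law: Z = ln(φ₀/φ) / c
Z = ln(0.69/0.08) / 0.49 = ln(8.625) / 0.49 = 2.1547 / 0.49 = 4.397 km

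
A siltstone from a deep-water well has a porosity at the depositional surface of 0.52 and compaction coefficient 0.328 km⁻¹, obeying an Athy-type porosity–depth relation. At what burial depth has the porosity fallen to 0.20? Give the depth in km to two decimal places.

Invert Athy's law: z = ln(φ₀/φ) / β
z = ln(0.52/0.2) / 0.328 = ln(2.6) / 0.328 = 0.9555 / 0.328 = 2.913 km

2.91 km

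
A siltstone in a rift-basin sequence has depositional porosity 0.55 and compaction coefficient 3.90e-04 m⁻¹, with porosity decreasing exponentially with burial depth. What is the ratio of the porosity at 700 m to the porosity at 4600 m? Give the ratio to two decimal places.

4.58

Working in km (1 km = 1000 m; k in km⁻¹ = k in m⁻¹ × 1000):
phi(d₁)/phi(d₂) = e^(−k·d₁)/e^(−k·d₂) = e^{k(d₂−d₁)}
= exp(0.39 × 3.9) = exp(1.521) = 4.5768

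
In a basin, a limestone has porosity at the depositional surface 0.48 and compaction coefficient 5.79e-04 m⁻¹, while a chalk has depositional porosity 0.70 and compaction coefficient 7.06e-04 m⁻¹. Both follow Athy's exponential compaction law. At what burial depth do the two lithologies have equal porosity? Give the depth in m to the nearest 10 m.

Working in km (1 km = 1000 m; k in km⁻¹ = k in m⁻¹ × 1000):
Set phi₀ₐ e^(−kₐZ) = phi₀ᵦ e^(−kᵦZ) ⇒ ln(phi₀ₐ/phi₀ᵦ) = (kₐ − kᵦ)·Z
Z = ln(0.48/0.7) / (0.579 − 0.706) = -0.3773 / -0.127 = 2.971 km

2970 m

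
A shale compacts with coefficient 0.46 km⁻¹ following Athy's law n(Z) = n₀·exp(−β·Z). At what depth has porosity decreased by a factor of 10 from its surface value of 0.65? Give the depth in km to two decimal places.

n/n₀ = 1/10 ⇒ exp(−β·Z) = 1/10 ⇒ Z = ln(10) / β
Z = 2.3026 / 0.46 = 5.006 km

5.01 km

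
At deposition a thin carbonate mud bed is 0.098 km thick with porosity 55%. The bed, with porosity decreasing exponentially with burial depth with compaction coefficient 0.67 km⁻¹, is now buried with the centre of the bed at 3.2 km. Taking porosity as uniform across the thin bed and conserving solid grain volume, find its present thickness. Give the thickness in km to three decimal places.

Porosity at 3.2 km: phi = 0.55·exp(−0.67×3.2) = 0.0645
Solid-volume conservation: h(1−phi) = h₀(1−phi₀) ⇒ h = h₀·(1−phi₀)/(1−phi)
h = 0.098 × (1 − 0.55)/(1 − 0.0645) = 0.098 × 0.4810 = 0.0471 km

0.047 km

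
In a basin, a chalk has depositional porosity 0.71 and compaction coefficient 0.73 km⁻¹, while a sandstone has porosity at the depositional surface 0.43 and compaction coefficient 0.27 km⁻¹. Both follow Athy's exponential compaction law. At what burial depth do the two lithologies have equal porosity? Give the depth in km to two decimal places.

1.09 km

Set φ₀ₐ e^(−kₐz) = φ₀ᵦ e^(−kᵦz) ⇒ ln(φ₀ₐ/φ₀ᵦ) = (kₐ − kᵦ)·z
z = ln(0.71/0.43) / (0.73 − 0.27) = 0.5015 / 0.46 = 1.090 km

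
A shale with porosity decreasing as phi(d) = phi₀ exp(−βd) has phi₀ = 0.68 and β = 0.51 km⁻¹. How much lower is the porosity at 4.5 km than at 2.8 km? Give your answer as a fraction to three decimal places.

phi(2.8) = 0.68·e^(−0.51×2.8) = 0.1631
phi(4.5) = 0.68·e^(−0.51×4.5) = 0.0685
Δphi = 0.1631 − 0.0685 = 0.0945

0.095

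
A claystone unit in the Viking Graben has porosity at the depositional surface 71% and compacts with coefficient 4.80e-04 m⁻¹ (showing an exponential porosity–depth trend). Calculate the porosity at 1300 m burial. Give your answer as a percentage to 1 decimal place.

38.0%

Working in km (1 km = 1000 m; k in km⁻¹ = k in m⁻¹ × 1000):
φ = φ₀·exp(−k·z) = 0.71 × exp(−0.48 × 1.3) = 0.71 × exp(−0.624)
  = 0.71 × 0.5358 = 0.3804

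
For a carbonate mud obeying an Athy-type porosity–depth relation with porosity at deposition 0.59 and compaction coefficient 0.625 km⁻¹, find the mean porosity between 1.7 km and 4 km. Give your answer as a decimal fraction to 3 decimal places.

⟨φ⟩ = (1/(Z₂−Z₁)) ∫ φ₀ e^(−cZ) dZ = φ₀·(e^(−c·Z₁) − e^(−c·Z₂)) / (c·(Z₂−Z₁))
e^(−0.625×1.7) = 0.3456; e^(−0.625×4) = 0.0821
⟨φ⟩ = 0.59 × (0.3456 − 0.0821) / (0.625 × 2.3) = 0.59 × 0.1833 = 0.1082

0.108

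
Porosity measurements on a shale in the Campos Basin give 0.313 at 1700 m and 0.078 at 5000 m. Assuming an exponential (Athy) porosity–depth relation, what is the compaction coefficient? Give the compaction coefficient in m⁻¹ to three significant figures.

0.000421 m⁻¹

Working in km (1 km = 1000 m; β in km⁻¹ = β in m⁻¹ × 1000):
Athy: phi(d) = phi₀ e^(−βd) ⇒ phi₁/phi₂ = e^{β(d₂−d₁)} ⇒ β = ln(phi₁/phi₂)/(d₂−d₁)
β = ln(0.313/0.078) / (5 − 1.7) = ln(4.013) / 3.3 = 1.3895 / 3.3 = 0.4211 km⁻¹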